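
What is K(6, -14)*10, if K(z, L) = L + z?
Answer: -80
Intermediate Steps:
K(6, -14)*10 = (-14 + 6)*10 = -8*10 = -80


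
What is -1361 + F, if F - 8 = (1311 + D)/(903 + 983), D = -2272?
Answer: -2552719/1886 ≈ -1353.5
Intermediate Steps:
F = 14127/1886 (F = 8 + (1311 - 2272)/(903 + 983) = 8 - 961/1886 = 14127/1886 ≈ 7.4905)
-1361 + F = -1361 + 14127/1886 = -2552719/1886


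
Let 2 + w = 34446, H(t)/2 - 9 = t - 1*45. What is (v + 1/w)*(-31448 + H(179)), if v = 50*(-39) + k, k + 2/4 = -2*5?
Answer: 1052145369841/17222 ≈ 6.1093e+7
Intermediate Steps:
k = -21/2 (k = -½ - 2*5 = -½ - 10 = -21/2 ≈ -10.500)
H(t) = -72 + 2*t (H(t) = 18 + 2*(t - 1*45) = 18 + 2*(t - 45) = 18 + 2*(-45 + t) = 18 + (-90 + 2*t) = -72 + 2*t)
v = -3921/2 (v = 50*(-39) - 21/2 = -1950 - 21/2 = -3921/2 ≈ -1960.5)
w = 34444 (w = -2 + 34446 = 34444)
(v + 1/w)*(-31448 + H(179)) = (-3921/2 + 1/34444)*(-31448 + (-72 + 2*179)) = (-3921/2 + 1/34444)*(-31448 + (-72 + 358)) = -67527461*(-31448 + 286)/34444 = -67527461/34444*(-31162) = 1052145369841/17222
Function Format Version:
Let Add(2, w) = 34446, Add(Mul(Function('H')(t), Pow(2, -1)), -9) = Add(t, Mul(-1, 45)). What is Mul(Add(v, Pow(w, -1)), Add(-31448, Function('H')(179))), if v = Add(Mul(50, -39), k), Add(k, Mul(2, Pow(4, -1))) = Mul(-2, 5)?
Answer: Rational(1052145369841, 17222) ≈ 6.1093e+7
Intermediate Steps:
k = Rational(-21, 2) (k = Add(Rational(-1, 2), Mul(-2, 5)) = Add(Rational(-1, 2), -10) = Rational(-21, 2) ≈ -10.500)
Function('H')(t) = Add(-72, Mul(2, t)) (Function('H')(t) = Add(18, Mul(2, Add(t, Mul(-1, 45)))) = Add(18, Mul(2, Add(t, -45))) = Add(18, Mul(2, Add(-45, t))) = Add(18, Add(-90, Mul(2, t))) = Add(-72, Mul(2, t)))
v = Rational(-3921, 2) (v = Add(Mul(50, -39), Rational(-21, 2)) = Add(-1950, Rational(-21, 2)) = Rational(-3921, 2) ≈ -1960.5)
w = 34444 (w = Add(-2, 34446) = 34444)
Mul(Add(v, Pow(w, -1)), Add(-31448, Function('H')(179))) = Mul(Add(Rational(-3921, 2), Pow(34444, -1)), Add(-31448, Add(-72, Mul(2, 179)))) = Mul(Add(Rational(-3921, 2), Rational(1, 34444)), Add(-31448, Add(-72, 358))) = Mul(Rational(-67527461, 34444), Add(-31448, 286)) = Mul(Rational(-67527461, 34444), -31162) = Rational(1052145369841, 17222)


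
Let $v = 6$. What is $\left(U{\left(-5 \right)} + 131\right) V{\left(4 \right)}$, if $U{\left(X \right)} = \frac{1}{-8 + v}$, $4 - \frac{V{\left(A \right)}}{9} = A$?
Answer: $0$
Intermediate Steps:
$V{\left(A \right)} = 36 - 9 A$
$U{\left(X \right)} = - \frac{1}{2}$ ($U{\left(X \right)} = \frac{1}{-8 + 6} = \frac{1}{-2} = - \frac{1}{2}$)
$\left(U{\left(-5 \right)} + 131\right) V{\left(4 \right)} = \left(- \frac{1}{2} + 131\right) \left(36 - 36\right) = \frac{261 \left(36 - 36\right)}{2} = \frac{261}{2} \cdot 0 = 0$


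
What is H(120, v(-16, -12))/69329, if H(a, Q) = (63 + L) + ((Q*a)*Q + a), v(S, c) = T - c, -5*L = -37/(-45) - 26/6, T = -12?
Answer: 41333/15599025 ≈ 0.0026497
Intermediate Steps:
L = 158/225 (L = -(-37/(-45) - 26/6)/5 = -(-37*(-1/45) - 26*1/6)/5 = -(37/45 - 13/3)/5 = -1/5*(-158/45) = 158/225 ≈ 0.70222)
v(S, c) = -12 - c
H(a, Q) = 14333/225 + a + a*Q**2 (H(a, Q) = (63 + 158/225) + ((Q*a)*Q + a) = 14333/225 + (a*Q**2 + a) = 14333/225 + (a + a*Q**2) = 14333/225 + a + a*Q**2)
H(120, v(-16, -12))/69329 = (14333/225 + 120 + 120*(-12 - 1*(-12))**2)/69329 = (14333/225 + 120 + 120*(-12 + 12)**2)*(1/69329) = (14333/225 + 120 + 120*0**2)*(1/69329) = (14333/225 + 120 + 120*0)*(1/69329) = (14333/225 + 120 + 0)*(1/69329) = (41333/225)*(1/69329) = 41333/15599025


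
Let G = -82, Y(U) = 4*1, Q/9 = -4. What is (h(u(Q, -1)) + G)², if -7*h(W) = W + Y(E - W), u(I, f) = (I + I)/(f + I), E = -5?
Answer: 460445764/67081 ≈ 6864.0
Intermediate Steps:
Q = -36 (Q = 9*(-4) = -36)
Y(U) = 4
u(I, f) = 2*I/(I + f) (u(I, f) = (2*I)/(I + f) = 2*I/(I + f))
h(W) = -4/7 - W/7 (h(W) = -(W + 4)/7 = -(4 + W)/7 = -4/7 - W/7)
(h(u(Q, -1)) + G)² = ((-4/7 - 2*(-36)/(7*(-36 - 1))) - 82)² = ((-4/7 - 2*(-36)/(7*(-37))) - 82)² = ((-4/7 - 2*(-36)*(-1)/(7*37)) - 82)² = ((-4/7 - ⅐*72/37) - 82)² = ((-4/7 - 72/259) - 82)² = (-220/259 - 82)² = (-21458/259)² = 460445764/67081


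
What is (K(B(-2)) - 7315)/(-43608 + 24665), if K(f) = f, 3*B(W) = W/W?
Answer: 21944/56829 ≈ 0.38614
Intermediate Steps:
B(W) = ⅓ (B(W) = (W/W)/3 = (⅓)*1 = ⅓)
(K(B(-2)) - 7315)/(-43608 + 24665) = (⅓ - 7315)/(-43608 + 24665) = -21944/3/(-18943) = -21944/3*(-1/18943) = 21944/56829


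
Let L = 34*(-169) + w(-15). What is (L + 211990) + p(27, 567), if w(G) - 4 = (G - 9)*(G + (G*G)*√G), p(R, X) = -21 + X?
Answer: 207154 - 5400*I*√15 ≈ 2.0715e+5 - 20914.0*I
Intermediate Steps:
w(G) = 4 + (-9 + G)*(G + G^(5/2)) (w(G) = 4 + (G - 9)*(G + (G*G)*√G) = 4 + (-9 + G)*(G + G²*√G) = 4 + (-9 + G)*(G + G^(5/2)))
L = -5382 - 5400*I*√15 (L = 34*(-169) + (4 + (-15)² + (-15)^(7/2) - 9*(-15) - 2025*I*√15) = -5746 + (4 + 225 - 3375*I*√15 + 135 - 2025*I*√15) = -5746 + (364 - 5400*I*√15) = -5382 - 5400*I*√15 ≈ -5382.0 - 20914.0*I)
(L + 211990) + p(27, 567) = ((-5382 - 5400*I*√15) + 211990) + (-21 + 567) = (206608 - 5400*I*√15) + 546 = 207154 - 5400*I*√15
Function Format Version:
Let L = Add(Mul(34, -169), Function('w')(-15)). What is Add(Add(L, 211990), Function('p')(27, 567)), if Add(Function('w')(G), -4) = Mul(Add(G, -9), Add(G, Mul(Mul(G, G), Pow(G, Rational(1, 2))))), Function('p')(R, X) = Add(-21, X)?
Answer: Add(207154, Mul(-5400, I, Pow(15, Rational(1, 2)))) ≈ Add(2.0715e+5, Mul(-20914., I))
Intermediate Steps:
Function('w')(G) = Add(4, Mul(Add(-9, G), Add(G, Pow(G, Rational(5, 2))))) (Function('w')(G) = Add(4, Mul(Add(G, -9), Add(G, Mul(Mul(G, G), Pow(G, Rational(1, 2)))))) = Add(4, Mul(Add(-9, G), Add(G, Mul(Pow(G, 2), Pow(G, Rational(1, 2)))))) = Add(4, Mul(Add(-9, G), Add(G, Pow(G, Rational(5, 2))))))
L = Add(-5382, Mul(-5400, I, Pow(15, Rational(1, 2)))) (L = Add(Mul(34, -169), Add(4, Pow(-15, 2), Pow(-15, Rational(7, 2)), Mul(-9, -15), Mul(-9, Pow(-15, Rational(5, 2))))) = Add(-5746, Add(4, 225, Mul(-3375, I, Pow(15, Rational(1, 2))), 135, Mul(-9, Mul(225, I, Pow(15, Rational(1, 2)))))) = Add(-5746, Add(4, 225, Mul(-3375, I, Pow(15, Rational(1, 2))), 135, Mul(-2025, I, Pow(15, Rational(1, 2))))) = Add(-5746, Add(364, Mul(-5400, I, Pow(15, Rational(1, 2))))) = Add(-5382, Mul(-5400, I, Pow(15, Rational(1, 2)))) ≈ Add(-5382.0, Mul(-20914., I)))
Add(Add(L, 211990), Function('p')(27, 567)) = Add(Add(Add(-5382, Mul(-5400, I, Pow(15, Rational(1, 2)))), 211990), Add(-21, 567)) = Add(Add(206608, Mul(-5400, I, Pow(15, Rational(1, 2)))), 546) = Add(207154, Mul(-5400, I, Pow(15, Rational(1, 2))))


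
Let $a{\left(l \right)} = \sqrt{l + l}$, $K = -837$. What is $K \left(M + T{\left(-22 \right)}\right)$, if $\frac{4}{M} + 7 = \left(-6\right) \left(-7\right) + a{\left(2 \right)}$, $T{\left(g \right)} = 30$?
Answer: $- \frac{932418}{37} \approx -25201.0$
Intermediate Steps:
$a{\left(l \right)} = \sqrt{2} \sqrt{l}$ ($a{\left(l \right)} = \sqrt{2 l} = \sqrt{2} \sqrt{l}$)
$M = \frac{4}{37}$ ($M = \frac{4}{-7 + \left(\left(-6\right) \left(-7\right) + \sqrt{2} \sqrt{2}\right)} = \frac{4}{-7 + \left(42 + 2\right)} = \frac{4}{-7 + 44} = \frac{4}{37} \approx 0.10811$)
$K \left(M + T{\left(-22 \right)}\right) = - 837 \left(\frac{4}{37} + 30\right) = \left(-837\right) \frac{1114}{37} = - \frac{932418}{37}$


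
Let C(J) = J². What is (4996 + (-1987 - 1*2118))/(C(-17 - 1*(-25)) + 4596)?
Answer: 891/4660 ≈ 0.19120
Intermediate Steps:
(4996 + (-1987 - 1*2118))/(C(-17 - 1*(-25)) + 4596) = (4996 + (-1987 - 1*2118))/((-17 - 1*(-25))² + 4596) = (4996 + (-1987 - 2118))/((-17 + 25)² + 4596) = (4996 - 4105)/(8² + 4596) = 891/(64 + 4596) = 891/4660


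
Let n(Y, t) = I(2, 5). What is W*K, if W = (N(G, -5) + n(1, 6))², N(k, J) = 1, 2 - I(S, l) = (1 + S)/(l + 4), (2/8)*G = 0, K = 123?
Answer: 2624/3 ≈ 874.67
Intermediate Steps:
G = 0 (G = 4*0 = 0)
I(S, l) = 2 - (1 + S)/(4 + l) (I(S, l) = 2 - (1 + S)/(l + 4) = 2 - (1 + S)/(4 + l))
n(Y, t) = 5/3 (n(Y, t) = (7 - 1*2 + 2*5)/(4 + 5) = (7 - 2 + 10)/9 = (⅑)*15 = 5/3)
W = 64/9 (W = (1 + 5/3)² = (8/3)² = 64/9 ≈ 7.1111)
W*K = (64/9)*123 = 2624/3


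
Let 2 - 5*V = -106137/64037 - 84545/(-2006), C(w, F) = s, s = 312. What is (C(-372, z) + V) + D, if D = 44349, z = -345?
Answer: 28680419082811/642291110 ≈ 44653.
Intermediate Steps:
C(w, F) = 312
V = -4944180899/642291110 (V = ⅖ - (-106137/64037 - 84545/(-2006))/5 = ⅖ - (-106137*1/64037 - 84545*(-1/2006))/5 = ⅖ - (-106137/64037 + 84545/2006)/5 = ⅖ - ⅕*5201097343/128458222 = ⅖ - 5201097343/642291110 = -4944180899/642291110 ≈ -7.6977)
(C(-372, z) + V) + D = (312 - 4944180899/642291110) + 44349 = 195450645421/642291110 + 44349 = 28680419082811/642291110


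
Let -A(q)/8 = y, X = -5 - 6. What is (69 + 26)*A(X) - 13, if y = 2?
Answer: -1533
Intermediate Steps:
X = -11
A(q) = -16 (A(q) = -8*2 = -16)
(69 + 26)*A(X) - 13 = (69 + 26)*(-16) - 13 = 95*(-16) - 13 = -1520 - 13 = -1533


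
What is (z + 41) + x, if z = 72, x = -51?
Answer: 62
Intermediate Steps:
(z + 41) + x = (72 + 41) - 51 = 113 - 51 = 62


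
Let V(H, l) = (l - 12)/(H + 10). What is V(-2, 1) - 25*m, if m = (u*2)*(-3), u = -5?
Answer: -6011/8 ≈ -751.38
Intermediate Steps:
V(H, l) = (-12 + l)/(10 + H)
m = 30 (m = -5*2*(-3) = -10*(-3) = 30)
V(-2, 1) - 25*m = (-12 + 1)/(10 - 2) - 25*30 = -11/8 - 750 = -6011/8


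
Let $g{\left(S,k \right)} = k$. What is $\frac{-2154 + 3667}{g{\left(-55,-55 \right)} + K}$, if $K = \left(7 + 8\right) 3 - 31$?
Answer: $- \frac{1513}{41} \approx -36.902$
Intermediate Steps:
$K = 14$ ($K = 15 \cdot 3 - 31 = 45 - 31 = 14$)
$\frac{-2154 + 3667}{g{\left(-55,-55 \right)} + K} = \frac{-2154 + 3667}{-55 + 14} = \frac{1513}{-41} = 1513 \left(- \frac{1}{41}\right) = - \frac{1513}{41}$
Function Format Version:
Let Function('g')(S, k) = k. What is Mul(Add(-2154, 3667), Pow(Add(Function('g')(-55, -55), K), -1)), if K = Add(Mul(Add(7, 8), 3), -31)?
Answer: Rational(-1513, 41) ≈ -36.902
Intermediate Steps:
K = 14 (K = Add(Mul(15, 3), -31) = Add(45, -31) = 14)
Mul(Add(-2154, 3667), Pow(Add(Function('g')(-55, -55), K), -1)) = Mul(Add(-2154, 3667), Pow(Add(-55, 14), -1)) = Mul(1513, Pow(-41, -1)) = Mul(1513, Rational(-1, 41)) = Rational(-1513, 41)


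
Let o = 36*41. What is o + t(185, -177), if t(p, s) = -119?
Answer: 1357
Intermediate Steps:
o = 1476
o + t(185, -177) = 1476 - 119 = 1357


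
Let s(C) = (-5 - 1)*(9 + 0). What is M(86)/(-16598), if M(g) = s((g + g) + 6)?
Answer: 27/8299 ≈ 0.0032534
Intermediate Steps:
s(C) = -54 (s(C) = -6*9 = -54)
M(g) = -54
M(86)/(-16598) = -54/(-16598) = -54*(-1/16598) = 27/8299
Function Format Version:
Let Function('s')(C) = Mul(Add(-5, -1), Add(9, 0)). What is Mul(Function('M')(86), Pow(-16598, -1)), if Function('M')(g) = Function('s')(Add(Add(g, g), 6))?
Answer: Rational(27, 8299) ≈ 0.0032534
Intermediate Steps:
Function('s')(C) = -54 (Function('s')(C) = Mul(-6, 9) = -54)
Function('M')(g) = -54
Mul(Function('M')(86), Pow(-16598, -1)) = Mul(-54, Pow(-16598, -1)) = Mul(-54, Rational(-1, 16598)) = Rational(27, 8299)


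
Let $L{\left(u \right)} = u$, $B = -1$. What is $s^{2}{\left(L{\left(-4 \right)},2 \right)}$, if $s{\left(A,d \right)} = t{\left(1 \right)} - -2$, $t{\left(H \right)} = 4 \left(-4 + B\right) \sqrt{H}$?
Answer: $324$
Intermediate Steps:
$t{\left(H \right)} = - 20 \sqrt{H}$ ($t{\left(H \right)} = 4 \left(-4 - 1\right) \sqrt{H} = 4 \left(-5\right) \sqrt{H} = - 20 \sqrt{H}$)
$s{\left(A,d \right)} = -18$ ($s{\left(A,d \right)} = - 20 \sqrt{1} - -2 = \left(-20\right) 1 + 2 = -20 + 2 = -18$)
$s^{2}{\left(L{\left(-4 \right)},2 \right)} = \left(-18\right)^{2} = 324$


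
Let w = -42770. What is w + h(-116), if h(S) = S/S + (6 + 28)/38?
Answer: -812594/19 ≈ -42768.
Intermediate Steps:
h(S) = 36/19 (h(S) = 1 + 34*(1/38) = 1 + 17/19 = 36/19)
w + h(-116) = -42770 + 36/19 = -812594/19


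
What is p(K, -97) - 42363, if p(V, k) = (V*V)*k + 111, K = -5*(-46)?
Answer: -5173552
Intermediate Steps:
K = 230
p(V, k) = 111 + k*V**2 (p(V, k) = V**2*k + 111 = k*V**2 + 111 = 111 + k*V**2)
p(K, -97) - 42363 = (111 - 97*230**2) - 42363 = (111 - 97*52900) - 42363 = (111 - 5131300) - 42363 = -5131189 - 42363 = -5173552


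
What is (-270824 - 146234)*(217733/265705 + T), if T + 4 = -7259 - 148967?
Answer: 17312442262605186/265705 ≈ 6.5157e+10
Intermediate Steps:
T = -156230 (T = -4 + (-7259 - 148967) = -4 - 156226 = -156230)
(-270824 - 146234)*(217733/265705 + T) = (-270824 - 146234)*(217733/265705 - 156230) = -417058*(217733*(1/265705) - 156230) = -417058*(217733/265705 - 156230) = -417058*(-41510874417/265705) = 17312442262605186/265705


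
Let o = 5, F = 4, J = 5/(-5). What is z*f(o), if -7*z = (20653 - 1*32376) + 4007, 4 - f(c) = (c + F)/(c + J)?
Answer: 1929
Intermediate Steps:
J = -1 (J = 5*(-1/5) = -1)
f(c) = 4 - (4 + c)/(-1 + c) (f(c) = 4 - (c + 4)/(c - 1) = 4 - (4 + c)/(-1 + c))
z = 7716/7 (z = -((20653 - 1*32376) + 4007)/7 = -((20653 - 32376) + 4007)/7 = -(-11723 + 4007)/7 = -1/7*(-7716) = 7716/7 ≈ 1102.3)
z*f(o) = 7716*((-8 + 3*5)/(-1 + 5))/7 = 7716*((-8 + 15)/4)/7 = 7716*((1/4)*7)/7 = (7716/7)*(7/4) = 1929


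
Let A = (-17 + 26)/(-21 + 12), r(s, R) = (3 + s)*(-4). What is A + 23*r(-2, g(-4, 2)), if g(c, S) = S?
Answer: -93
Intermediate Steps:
r(s, R) = -12 - 4*s
A = -1 (A = 9/(-9) = 9*(-⅑) = -1)
A + 23*r(-2, g(-4, 2)) = -1 + 23*(-12 - 4*(-2)) = -1 + 23*(-12 + 8) = -1 + 23*(-4) = -1 - 92 = -93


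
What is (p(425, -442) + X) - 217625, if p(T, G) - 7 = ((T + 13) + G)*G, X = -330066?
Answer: -545916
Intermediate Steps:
p(T, G) = 7 + G*(13 + G + T) (p(T, G) = 7 + ((T + 13) + G)*G = 7 + ((13 + T) + G)*G = 7 + (13 + G + T)*G = 7 + G*(13 + G + T))
(p(425, -442) + X) - 217625 = ((7 + (-442)² + 13*(-442) - 442*425) - 330066) - 217625 = ((7 + 195364 - 5746 - 187850) - 330066) - 217625 = (1775 - 330066) - 217625 = -328291 - 217625 = -545916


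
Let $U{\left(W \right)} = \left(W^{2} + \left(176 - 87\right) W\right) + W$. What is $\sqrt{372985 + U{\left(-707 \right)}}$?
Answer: $2 \sqrt{202301} \approx 899.56$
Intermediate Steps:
$U{\left(W \right)} = W^{2} + 90 W$ ($U{\left(W \right)} = \left(W^{2} + 89 W\right) + W = W^{2} + 90 W$)
$\sqrt{372985 + U{\left(-707 \right)}} = \sqrt{372985 - 707 \left(90 - 707\right)} = \sqrt{372985 - -436219} = \sqrt{372985 + 436219} = \sqrt{809204} = 2 \sqrt{202301}$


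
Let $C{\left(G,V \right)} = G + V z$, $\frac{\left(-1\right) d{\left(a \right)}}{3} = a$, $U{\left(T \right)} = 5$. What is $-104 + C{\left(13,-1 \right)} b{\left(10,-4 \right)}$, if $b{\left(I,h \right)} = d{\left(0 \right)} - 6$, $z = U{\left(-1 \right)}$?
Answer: $-152$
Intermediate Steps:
$d{\left(a \right)} = - 3 a$
$z = 5$
$b{\left(I,h \right)} = -6$ ($b{\left(I,h \right)} = \left(-3\right) 0 - 6 = 0 - 6 = -6$)
$C{\left(G,V \right)} = G + 5 V$ ($C{\left(G,V \right)} = G + V 5 = G + 5 V$)
$-104 + C{\left(13,-1 \right)} b{\left(10,-4 \right)} = -104 + \left(13 + 5 \left(-1\right)\right) \left(-6\right) = -104 + \left(13 - 5\right) \left(-6\right) = -104 + 8 \left(-6\right) = -104 - 48 = -152$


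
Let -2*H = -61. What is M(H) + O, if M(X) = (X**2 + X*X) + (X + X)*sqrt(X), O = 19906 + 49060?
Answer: 141653/2 + 61*sqrt(122)/2 ≈ 71163.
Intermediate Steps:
H = 61/2 (H = -1/2*(-61) = 61/2 ≈ 30.500)
O = 68966
M(X) = 2*X**2 + 2*X**(3/2) (M(X) = (X**2 + X**2) + (2*X)*sqrt(X) = 2*X**2 + 2*X**(3/2))
M(H) + O = (2*(61/2)**2 + 2*(61/2)**(3/2)) + 68966 = (2*(3721/4) + 2*(61*sqrt(122)/4)) + 68966 = (3721/2 + 61*sqrt(122)/2) + 68966 = 141653/2 + 61*sqrt(122)/2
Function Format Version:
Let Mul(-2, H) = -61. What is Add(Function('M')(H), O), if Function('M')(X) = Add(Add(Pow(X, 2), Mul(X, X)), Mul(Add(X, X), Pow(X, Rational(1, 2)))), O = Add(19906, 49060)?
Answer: Add(Rational(141653, 2), Mul(Rational(61, 2), Pow(122, Rational(1, 2)))) ≈ 71163.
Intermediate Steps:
H = Rational(61, 2) (H = Mul(Rational(-1, 2), -61) = Rational(61, 2) ≈ 30.500)
O = 68966
Function('M')(X) = Add(Mul(2, Pow(X, 2)), Mul(2, Pow(X, Rational(3, 2)))) (Function('M')(X) = Add(Add(Pow(X, 2), Pow(X, 2)), Mul(Mul(2, X), Pow(X, Rational(1, 2)))) = Add(Mul(2, Pow(X, 2)), Mul(2, Pow(X, Rational(3, 2)))))
Add(Function('M')(H), O) = Add(Add(Mul(2, Pow(Rational(61, 2), 2)), Mul(2, Pow(Rational(61, 2), Rational(3, 2)))), 68966) = Add(Add(Mul(2, Rational(3721, 4)), Mul(2, Mul(Rational(61, 4), Pow(122, Rational(1, 2))))), 68966) = Add(Add(Rational(3721, 2), Mul(Rational(61, 2), Pow(122, Rational(1, 2)))), 68966) = Add(Rational(141653, 2), Mul(Rational(61, 2), Pow(122, Rational(1, 2))))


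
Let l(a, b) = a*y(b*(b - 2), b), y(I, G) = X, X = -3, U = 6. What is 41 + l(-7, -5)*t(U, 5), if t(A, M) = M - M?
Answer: 41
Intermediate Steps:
y(I, G) = -3
t(A, M) = 0
l(a, b) = -3*a (l(a, b) = a*(-3) = -3*a)
41 + l(-7, -5)*t(U, 5) = 41 - 3*(-7)*0 = 41 + 21*0 = 41 + 0 = 41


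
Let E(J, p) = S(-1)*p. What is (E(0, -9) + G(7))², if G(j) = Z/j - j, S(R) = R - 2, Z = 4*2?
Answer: 21904/49 ≈ 447.02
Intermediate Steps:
Z = 8
S(R) = -2 + R
E(J, p) = -3*p (E(J, p) = (-2 - 1)*p = -3*p)
G(j) = -j + 8/j (G(j) = 8/j - j = -j + 8/j)
(E(0, -9) + G(7))² = (-3*(-9) + (-1*7 + 8/7))² = (27 + (-7 + 8*(⅐)))² = (27 + (-7 + 8/7))² = (27 - 41/7)² = (148/7)² = 21904/49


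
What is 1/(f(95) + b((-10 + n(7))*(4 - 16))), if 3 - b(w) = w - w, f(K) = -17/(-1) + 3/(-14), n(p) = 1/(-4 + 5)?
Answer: 14/277 ≈ 0.050542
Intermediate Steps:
n(p) = 1 (n(p) = 1/1 = 1)
f(K) = 235/14 (f(K) = -17*(-1) + 3*(-1/14) = 17 - 3/14 = 235/14)
b(w) = 3 (b(w) = 3 - (w - w) = 3 - 1*0 = 3 + 0 = 3)
1/(f(95) + b((-10 + n(7))*(4 - 16))) = 1/(235/14 + 3) = 1/(277/14) = 14/277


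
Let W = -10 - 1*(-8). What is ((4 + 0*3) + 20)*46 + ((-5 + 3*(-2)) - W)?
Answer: 1095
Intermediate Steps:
W = -2 (W = -10 + 8 = -2)
((4 + 0*3) + 20)*46 + ((-5 + 3*(-2)) - W) = ((4 + 0*3) + 20)*46 + ((-5 + 3*(-2)) - 1*(-2)) = ((4 + 0) + 20)*46 + ((-5 - 6) + 2) = (4 + 20)*46 + (-11 + 2) = 24*46 - 9 = 1104 - 9 = 1095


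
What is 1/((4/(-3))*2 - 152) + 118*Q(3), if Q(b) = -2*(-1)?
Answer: 109501/464 ≈ 235.99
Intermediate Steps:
Q(b) = 2
1/((4/(-3))*2 - 152) + 118*Q(3) = 1/((4/(-3))*2 - 152) + 118*2 = 1/((4*(-⅓))*2 - 152) + 236 = 1/(-4/3*2 - 152) + 236 = 1/(-8/3 - 152) + 236 = 1/(-464/3) + 236 = -3/464 + 236 = 109501/464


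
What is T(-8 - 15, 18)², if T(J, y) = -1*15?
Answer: 225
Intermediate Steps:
T(J, y) = -15
T(-8 - 15, 18)² = (-15)² = 225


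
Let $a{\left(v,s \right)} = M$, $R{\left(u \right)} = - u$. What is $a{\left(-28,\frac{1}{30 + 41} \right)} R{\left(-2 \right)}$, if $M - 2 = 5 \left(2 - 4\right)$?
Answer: $-16$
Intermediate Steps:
$M = -8$ ($M = 2 + 5 \left(2 - 4\right) = 2 + 5 \left(-2\right) = 2 - 10 = -8$)
$a{\left(v,s \right)} = -8$
$a{\left(-28,\frac{1}{30 + 41} \right)} R{\left(-2 \right)} = - 8 \left(\left(-1\right) \left(-2\right)\right) = \left(-8\right) 2 = -16$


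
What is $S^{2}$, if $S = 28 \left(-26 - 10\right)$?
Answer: $1016064$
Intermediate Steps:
$S = -1008$ ($S = 28 \left(-36\right) = -1008$)
$S^{2} = \left(-1008\right)^{2} = 1016064$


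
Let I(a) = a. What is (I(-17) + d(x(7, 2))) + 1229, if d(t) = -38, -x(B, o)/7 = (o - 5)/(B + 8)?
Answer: 1174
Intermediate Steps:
x(B, o) = -7*(-5 + o)/(8 + B) (x(B, o) = -7*(o - 5)/(B + 8) = -7*(-5 + o)/(8 + B))
(I(-17) + d(x(7, 2))) + 1229 = (-17 - 38) + 1229 = -55 + 1229 = 1174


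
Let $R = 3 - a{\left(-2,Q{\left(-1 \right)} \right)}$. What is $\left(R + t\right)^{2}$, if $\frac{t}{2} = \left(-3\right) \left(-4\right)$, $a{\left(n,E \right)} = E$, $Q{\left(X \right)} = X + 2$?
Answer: $676$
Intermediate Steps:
$Q{\left(X \right)} = 2 + X$
$R = 2$ ($R = 3 - \left(2 - 1\right) = 3 - 1 = 2$)
$t = 24$ ($t = 2 \left(\left(-3\right) \left(-4\right)\right) = 2 \cdot 12 = 24$)
$\left(R + t\right)^{2} = \left(2 + 24\right)^{2} = 26^{2} = 676$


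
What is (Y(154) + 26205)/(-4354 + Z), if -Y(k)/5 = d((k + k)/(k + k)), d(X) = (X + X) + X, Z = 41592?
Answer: 13095/18619 ≈ 0.70331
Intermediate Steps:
d(X) = 3*X (d(X) = 2*X + X = 3*X)
Y(k) = -15 (Y(k) = -15*(k + k)/(k + k) = -15*(2*k)/((2*k)) = -15*(2*k)*(1/(2*k)) = -15)
(Y(154) + 26205)/(-4354 + Z) = (-15 + 26205)/(-4354 + 41592) = 26190/37238 = 26190*(1/37238) = 13095/18619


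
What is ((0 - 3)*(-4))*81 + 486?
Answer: 1458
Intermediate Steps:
((0 - 3)*(-4))*81 + 486 = -3*(-4)*81 + 486 = 12*81 + 486 = 972 + 486 = 1458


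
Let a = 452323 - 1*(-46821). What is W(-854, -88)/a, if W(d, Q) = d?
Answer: -427/249572 ≈ -0.0017109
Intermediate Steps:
a = 499144 (a = 452323 + 46821 = 499144)
W(-854, -88)/a = -854/499144 = -854*1/499144 = -427/249572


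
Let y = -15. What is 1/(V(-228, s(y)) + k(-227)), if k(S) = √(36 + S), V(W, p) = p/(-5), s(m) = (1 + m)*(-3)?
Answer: -210/6539 - 25*I*√191/6539 ≈ -0.032115 - 0.052838*I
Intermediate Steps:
s(m) = -3 - 3*m
V(W, p) = -p/5 (V(W, p) = p*(-⅕) = -p/5)
1/(V(-228, s(y)) + k(-227)) = 1/(-(-3 - 3*(-15))/5 + √(36 - 227)) = 1/(-(-3 + 45)/5 + √(-191)) = 1/(-⅕*42 + I*√191) = 1/(-42/5 + I*√191)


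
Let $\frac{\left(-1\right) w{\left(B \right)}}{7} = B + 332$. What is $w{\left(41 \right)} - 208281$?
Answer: $-210892$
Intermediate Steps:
$w{\left(B \right)} = -2324 - 7 B$ ($w{\left(B \right)} = - 7 \left(B + 332\right) = - 7 \left(332 + B\right) = -2324 - 7 B$)
$w{\left(41 \right)} - 208281 = \left(-2324 - 287\right) - 208281 = -2611 - 208281 = -210892$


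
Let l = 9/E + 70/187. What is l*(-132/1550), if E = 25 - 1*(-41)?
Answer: -573/13175 ≈ -0.043491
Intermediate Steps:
E = 66 (E = 25 + 41 = 66)
l = 191/374 (l = 9/66 + 70/187 = 9*(1/66) + 70*(1/187) = 3/22 + 70/187 = 191/374 ≈ 0.51070)
l*(-132/1550) = 191*(-132/1550)/374 = 191*(-132*1/1550)/374 = (191/374)*(-66/775) = -573/13175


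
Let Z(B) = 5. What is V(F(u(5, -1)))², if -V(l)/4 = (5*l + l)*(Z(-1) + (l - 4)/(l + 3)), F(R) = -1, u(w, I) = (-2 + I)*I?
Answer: 3600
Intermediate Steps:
u(w, I) = I*(-2 + I)
V(l) = -24*l*(5 + (-4 + l)/(3 + l)) (V(l) = -4*(5*l + l)*(5 + (l - 4)/(l + 3)) = -4*6*l*(5 + (-4 + l)/(3 + l)) = -24*l*(5 + (-4 + l)/(3 + l)))
V(F(u(5, -1)))² = (-24*(-1)*(11 + 6*(-1))/(3 - 1))² = (-24*(-1)*(11 - 6)/2)² = (-24*(-1)*½*5)² = 60² = 3600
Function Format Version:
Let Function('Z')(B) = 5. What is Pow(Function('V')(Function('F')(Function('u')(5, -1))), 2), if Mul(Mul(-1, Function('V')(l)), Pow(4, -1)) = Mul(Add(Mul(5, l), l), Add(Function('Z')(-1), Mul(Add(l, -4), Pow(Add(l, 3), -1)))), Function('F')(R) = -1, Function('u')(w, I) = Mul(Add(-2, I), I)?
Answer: 3600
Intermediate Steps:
Function('u')(w, I) = Mul(I, Add(-2, I))
Function('V')(l) = Mul(-24, l, Add(5, Mul(Pow(Add(3, l), -1), Add(-4, l)))) (Function('V')(l) = Mul(-4, Mul(Add(Mul(5, l), l), Add(5, Mul(Add(l, -4), Pow(Add(l, 3), -1))))) = Mul(-4, Mul(Mul(6, l), Add(5, Mul(Add(-4, l), Pow(Add(3, l), -1))))) = Mul(-4, Mul(Mul(6, l), Add(5, Mul(Pow(Add(3, l), -1), Add(-4, l))))) = Mul(-4, Mul(6, l, Add(5, Mul(Pow(Add(3, l), -1), Add(-4, l))))) = Mul(-24, l, Add(5, Mul(Pow(Add(3, l), -1), Add(-4, l)))))
Pow(Function('V')(Function('F')(Function('u')(5, -1))), 2) = Pow(Mul(-24, -1, Pow(Add(3, -1), -1), Add(11, Mul(6, -1))), 2) = Pow(Mul(-24, -1, Pow(2, -1), Add(11, -6)), 2) = Pow(Mul(-24, -1, Rational(1, 2), 5), 2) = Pow(60, 2) = 3600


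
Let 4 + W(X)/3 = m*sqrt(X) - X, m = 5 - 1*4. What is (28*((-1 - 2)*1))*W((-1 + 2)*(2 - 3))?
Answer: 756 - 252*I ≈ 756.0 - 252.0*I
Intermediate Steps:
m = 1 (m = 5 - 4 = 1)
W(X) = -12 - 3*X + 3*sqrt(X) (W(X) = -12 + 3*(1*sqrt(X) - X) = -12 + 3*(sqrt(X) - X) = -12 + (-3*X + 3*sqrt(X)) = -12 - 3*X + 3*sqrt(X))
(28*((-1 - 2)*1))*W((-1 + 2)*(2 - 3)) = (28*((-1 - 2)*1))*(-12 - 3*(-1 + 2)*(2 - 3) + 3*sqrt((-1 + 2)*(2 - 3))) = (28*(-3*1))*(-12 - 3*(-1) + 3*sqrt(1*(-1))) = (28*(-3))*(-12 - 3*(-1) + 3*sqrt(-1)) = -84*(-12 + 3 + 3*I) = -84*(-9 + 3*I) = 756 - 252*I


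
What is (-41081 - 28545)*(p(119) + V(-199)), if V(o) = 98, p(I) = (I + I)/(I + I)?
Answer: -6892974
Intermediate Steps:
p(I) = 1 (p(I) = (2*I)/((2*I)) = (2*I)*(1/(2*I)) = 1)
(-41081 - 28545)*(p(119) + V(-199)) = (-41081 - 28545)*(1 + 98) = -69626*99 = -6892974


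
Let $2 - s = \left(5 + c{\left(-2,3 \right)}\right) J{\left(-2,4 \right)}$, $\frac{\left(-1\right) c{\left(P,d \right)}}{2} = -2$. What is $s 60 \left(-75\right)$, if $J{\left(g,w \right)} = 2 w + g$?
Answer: $234000$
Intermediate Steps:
$J{\left(g,w \right)} = g + 2 w$
$c{\left(P,d \right)} = 4$ ($c{\left(P,d \right)} = \left(-2\right) \left(-2\right) = 4$)
$s = -52$ ($s = 2 - \left(5 + 4\right) \left(-2 + 2 \cdot 4\right) = 2 - 9 \left(-2 + 8\right) = 2 - 9 \cdot 6 = 2 - 54 = -52$)
$s 60 \left(-75\right) = \left(-52\right) 60 \left(-75\right) = \left(-3120\right) \left(-75\right) = 234000$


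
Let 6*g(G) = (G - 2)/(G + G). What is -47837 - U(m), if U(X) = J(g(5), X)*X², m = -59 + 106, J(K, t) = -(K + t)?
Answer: 1121929/20 ≈ 56096.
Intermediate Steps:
g(G) = (-2 + G)/(12*G) (g(G) = ((G - 2)/(G + G))/6 = ((-2 + G)/((2*G)))/6 = ((-2 + G)*(1/(2*G)))/6 = ((-2 + G)/(2*G))/6 = (-2 + G)/(12*G))
J(K, t) = -K - t
m = 47
U(X) = X²*(-1/20 - X) (U(X) = (-(-2 + 5)/(12*5) - X)*X² = (-3/(12*5) - X)*X² = (-1*1/20 - X)*X² = (-1/20 - X)*X² = X²*(-1/20 - X))
-47837 - U(m) = -47837 - (-1)*47²*(1/20 + 47) = -47837 - (-1)*2209*941/20 = -47837 - 1*(-2078669/20) = -47837 + 2078669/20 = 1121929/20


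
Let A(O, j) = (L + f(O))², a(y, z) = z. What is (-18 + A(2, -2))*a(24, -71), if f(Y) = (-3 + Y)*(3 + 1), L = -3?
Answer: -2201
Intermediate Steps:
f(Y) = -12 + 4*Y (f(Y) = (-3 + Y)*4 = -12 + 4*Y)
A(O, j) = (-15 + 4*O)² (A(O, j) = (-3 + (-12 + 4*O))² = (-15 + 4*O)²)
(-18 + A(2, -2))*a(24, -71) = (-18 + (-15 + 4*2)²)*(-71) = (-18 + (-15 + 8)²)*(-71) = (-18 + (-7)²)*(-71) = (-18 + 49)*(-71) = 31*(-71) = -2201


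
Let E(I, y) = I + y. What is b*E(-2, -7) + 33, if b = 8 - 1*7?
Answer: 24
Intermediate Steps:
b = 1 (b = 8 - 7 = 1)
b*E(-2, -7) + 33 = 1*(-2 - 7) + 33 = 1*(-9) + 33 = -9 + 33 = 24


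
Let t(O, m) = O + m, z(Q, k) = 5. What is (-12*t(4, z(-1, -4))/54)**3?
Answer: -8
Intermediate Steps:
(-12*t(4, z(-1, -4))/54)**3 = (-12*(4 + 5)/54)**3 = (-12*9*(1/54))**3 = (-108*1/54)**3 = (-2)**3 = -8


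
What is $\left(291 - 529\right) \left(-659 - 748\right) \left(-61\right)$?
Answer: $-20426826$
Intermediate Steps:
$\left(291 - 529\right) \left(-659 - 748\right) \left(-61\right) = \left(-238\right) \left(-1407\right) \left(-61\right) = 334866 \left(-61\right) = -20426826$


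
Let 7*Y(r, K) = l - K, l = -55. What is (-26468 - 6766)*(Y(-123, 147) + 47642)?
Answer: -11076626328/7 ≈ -1.5824e+9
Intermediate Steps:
Y(r, K) = -55/7 - K/7 (Y(r, K) = (-55 - K)/7 = -55/7 - K/7)
(-26468 - 6766)*(Y(-123, 147) + 47642) = (-26468 - 6766)*((-55/7 - ⅐*147) + 47642) = -33234*((-55/7 - 21) + 47642) = -33234*(-202/7 + 47642) = -33234*333292/7 = -11076626328/7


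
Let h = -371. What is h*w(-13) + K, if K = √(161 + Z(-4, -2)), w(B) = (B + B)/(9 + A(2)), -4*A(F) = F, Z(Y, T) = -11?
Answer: 19292/17 + 5*√6 ≈ 1147.1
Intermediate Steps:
A(F) = -F/4
w(B) = 4*B/17 (w(B) = (B + B)/(9 - ¼*2) = (2*B)/(9 - ½) = (2*B)/(17/2) = (2*B)*(2/17) = 4*B/17)
K = 5*√6 (K = √(161 - 11) = √150 = 5*√6 ≈ 12.247)
h*w(-13) + K = -1484*(-13)/17 + 5*√6 = -371*(-52/17) + 5*√6 = 19292/17 + 5*√6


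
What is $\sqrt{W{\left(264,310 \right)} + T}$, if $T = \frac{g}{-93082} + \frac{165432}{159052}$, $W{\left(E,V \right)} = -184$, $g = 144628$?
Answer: $\frac{4 i \sqrt{326402045094706778}}{168237253} \approx 13.584 i$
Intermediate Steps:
$T = - \frac{86416264}{168237253}$ ($T = \frac{144628}{-93082} + \frac{165432}{159052} = 144628 \left(- \frac{1}{93082}\right) + 165432 \cdot \frac{1}{159052} = - \frac{6574}{4231} + \frac{41358}{39763} = - \frac{86416264}{168237253} \approx -0.51366$)
$\sqrt{W{\left(264,310 \right)} + T} = \sqrt{-184 - \frac{86416264}{168237253}} = \sqrt{- \frac{31042070816}{168237253}} = \frac{4 i \sqrt{326402045094706778}}{168237253}$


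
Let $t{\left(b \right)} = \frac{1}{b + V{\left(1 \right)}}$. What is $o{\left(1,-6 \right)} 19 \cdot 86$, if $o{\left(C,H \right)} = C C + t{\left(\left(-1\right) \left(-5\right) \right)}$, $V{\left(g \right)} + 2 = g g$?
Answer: $\frac{4085}{2} \approx 2042.5$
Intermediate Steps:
$V{\left(g \right)} = -2 + g^{2}$ ($V{\left(g \right)} = -2 + g g = -2 + g^{2}$)
$t{\left(b \right)} = \frac{1}{-1 + b}$ ($t{\left(b \right)} = \frac{1}{b - \left(2 - 1^{2}\right)} = \frac{1}{b + \left(-2 + 1\right)} = \frac{1}{b - 1} = \frac{1}{-1 + b}$)
$o{\left(C,H \right)} = \frac{1}{4} + C^{2}$ ($o{\left(C,H \right)} = C C + \frac{1}{-1 - -5} = C^{2} + \frac{1}{-1 + 5} = C^{2} + \frac{1}{4} = \frac{1}{4} + C^{2}$)
$o{\left(1,-6 \right)} 19 \cdot 86 = \left(\frac{1}{4} + 1^{2}\right) 19 \cdot 86 = \left(\frac{1}{4} + 1\right) 19 \cdot 86 = \frac{5}{4} \cdot 19 \cdot 86 = \frac{95}{4} \cdot 86 = \frac{4085}{2}$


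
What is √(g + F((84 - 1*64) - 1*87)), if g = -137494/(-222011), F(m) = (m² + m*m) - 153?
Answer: √435004927548259/222011 ≈ 93.945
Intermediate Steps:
F(m) = -153 + 2*m² (F(m) = (m² + m²) - 153 = 2*m² - 153 = -153 + 2*m²)
g = 137494/222011 (g = -137494*(-1/222011) = 137494/222011 ≈ 0.61931)
√(g + F((84 - 1*64) - 1*87)) = √(137494/222011 + (-153 + 2*((84 - 1*64) - 1*87)²)) = √(137494/222011 + (-153 + 2*((84 - 64) - 87)²)) = √(137494/222011 + (-153 + 2*(20 - 87)²)) = √(137494/222011 + (-153 + 2*(-67)²)) = √(137494/222011 + (-153 + 2*4489)) = √(137494/222011 + (-153 + 8978)) = √(137494/222011 + 8825) = √(1959384569/222011) = √435004927548259/222011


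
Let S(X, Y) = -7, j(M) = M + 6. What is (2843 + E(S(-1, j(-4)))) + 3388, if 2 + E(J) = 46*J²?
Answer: 8483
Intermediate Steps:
j(M) = 6 + M
E(J) = -2 + 46*J²
(2843 + E(S(-1, j(-4)))) + 3388 = (2843 + (-2 + 46*(-7)²)) + 3388 = (2843 + (-2 + 46*49)) + 3388 = (2843 + (-2 + 2254)) + 3388 = (2843 + 2252) + 3388 = 5095 + 3388 = 8483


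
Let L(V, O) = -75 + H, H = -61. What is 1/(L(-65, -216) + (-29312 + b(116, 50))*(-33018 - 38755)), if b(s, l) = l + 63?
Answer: 1/2095699691 ≈ 4.7717e-10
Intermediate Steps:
b(s, l) = 63 + l
L(V, O) = -136 (L(V, O) = -75 - 61 = -136)
1/(L(-65, -216) + (-29312 + b(116, 50))*(-33018 - 38755)) = 1/(-136 + (-29312 + (63 + 50))*(-33018 - 38755)) = 1/(-136 + (-29312 + 113)*(-71773)) = 1/(-136 - 29199*(-71773)) = 1/(-136 + 2095699827) = 1/2095699691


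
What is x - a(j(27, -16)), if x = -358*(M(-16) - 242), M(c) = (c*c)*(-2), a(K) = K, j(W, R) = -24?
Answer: 269956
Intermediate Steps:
M(c) = -2*c² (M(c) = c²*(-2) = -2*c²)
x = 269932 (x = -358*(-2*(-16)² - 242) = -358*(-2*256 - 242) = -358*(-512 - 242) = -358*(-754) = 269932)
x - a(j(27, -16)) = 269932 - 1*(-24) = 269932 + 24 = 269956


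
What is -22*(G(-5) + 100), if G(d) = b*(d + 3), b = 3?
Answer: -2068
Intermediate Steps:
G(d) = 9 + 3*d (G(d) = 3*(d + 3) = 3*(3 + d) = 9 + 3*d)
-22*(G(-5) + 100) = -22*((9 + 3*(-5)) + 100) = -22*((9 - 15) + 100) = -22*(-6 + 100) = -22*94 = -2068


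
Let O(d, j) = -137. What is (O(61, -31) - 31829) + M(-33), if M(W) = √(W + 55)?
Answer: -31966 + √22 ≈ -31961.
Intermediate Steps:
M(W) = √(55 + W)
(O(61, -31) - 31829) + M(-33) = (-137 - 31829) + √(55 - 33) = -31966 + √22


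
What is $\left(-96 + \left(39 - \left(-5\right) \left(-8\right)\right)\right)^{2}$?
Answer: $9409$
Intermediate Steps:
$\left(-96 + \left(39 - \left(-5\right) \left(-8\right)\right)\right)^{2} = \left(-96 + \left(39 - 40\right)\right)^{2} = \left(-96 - 1\right)^{2} = \left(-97\right)^{2} = 9409$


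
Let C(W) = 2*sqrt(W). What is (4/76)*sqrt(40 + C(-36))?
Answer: 2*sqrt(10 + 3*I)/19 ≈ 0.33652 + 0.04939*I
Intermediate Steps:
(4/76)*sqrt(40 + C(-36)) = (4/76)*sqrt(40 + 2*sqrt(-36)) = (4*(1/76))*sqrt(40 + 2*(6*I)) = sqrt(40 + 12*I)/19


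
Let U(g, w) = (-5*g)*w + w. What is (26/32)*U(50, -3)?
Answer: 9711/16 ≈ 606.94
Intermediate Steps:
U(g, w) = w - 5*g*w (U(g, w) = -5*g*w + w = w - 5*g*w)
(26/32)*U(50, -3) = (26/32)*(-3*(1 - 5*50)) = (26*(1/32))*(-3*(1 - 250)) = 13*(-3*(-249))/16 = (13/16)*747 = 9711/16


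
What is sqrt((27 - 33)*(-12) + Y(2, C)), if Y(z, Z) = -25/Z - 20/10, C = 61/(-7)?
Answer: sqrt(271145)/61 ≈ 8.5363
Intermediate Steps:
C = -61/7 (C = 61*(-1/7) = -61/7 ≈ -8.7143)
Y(z, Z) = -2 - 25/Z (Y(z, Z) = -25/Z - 20*1/10 = -25/Z - 2 = -2 - 25/Z)
sqrt((27 - 33)*(-12) + Y(2, C)) = sqrt((27 - 33)*(-12) + (-2 - 25/(-61/7))) = sqrt(-6*(-12) + (-2 - 25*(-7/61))) = sqrt(72 + (-2 + 175/61)) = sqrt(72 + 53/61) = sqrt(4445/61) = sqrt(271145)/61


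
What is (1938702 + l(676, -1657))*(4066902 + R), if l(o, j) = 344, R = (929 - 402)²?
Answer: 8424439362026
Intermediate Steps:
R = 277729 (R = 527² = 277729)
(1938702 + l(676, -1657))*(4066902 + R) = (1938702 + 344)*(4066902 + 277729) = 1939046*4344631 = 8424439362026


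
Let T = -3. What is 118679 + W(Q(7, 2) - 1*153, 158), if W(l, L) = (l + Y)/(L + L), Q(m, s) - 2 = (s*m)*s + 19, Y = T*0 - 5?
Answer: 37502455/316 ≈ 1.1868e+5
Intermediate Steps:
Y = -5 (Y = -3*0 - 5 = 0 - 5 = -5)
Q(m, s) = 21 + m*s**2 (Q(m, s) = 2 + ((s*m)*s + 19) = 2 + ((m*s)*s + 19) = 2 + (m*s**2 + 19) = 2 + (19 + m*s**2) = 21 + m*s**2)
W(l, L) = (-5 + l)/(2*L) (W(l, L) = (l - 5)/(L + L) = (-5 + l)/((2*L)) = (-5 + l)*(1/(2*L)) = (-5 + l)/(2*L))
118679 + W(Q(7, 2) - 1*153, 158) = 118679 + (1/2)*(-5 + ((21 + 7*2**2) - 1*153))/158 = 118679 + (1/2)*(1/158)*(-5 + ((21 + 7*4) - 153)) = 118679 + (1/2)*(1/158)*(-5 + ((21 + 28) - 153)) = 118679 + (1/2)*(1/158)*(-5 + (49 - 153)) = 118679 + (1/2)*(1/158)*(-5 - 104) = 118679 + (1/2)*(1/158)*(-109) = 118679 - 109/316 = 37502455/316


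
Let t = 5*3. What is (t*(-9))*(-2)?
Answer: 270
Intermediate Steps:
t = 15
(t*(-9))*(-2) = (15*(-9))*(-2) = -135*(-2) = 270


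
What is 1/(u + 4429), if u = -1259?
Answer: 1/3170 ≈ 0.00031546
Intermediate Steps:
1/(u + 4429) = 1/(-1259 + 4429) = 1/3170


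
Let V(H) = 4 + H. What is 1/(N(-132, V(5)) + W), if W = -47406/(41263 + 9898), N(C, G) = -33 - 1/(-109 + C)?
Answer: -12329801/418257118 ≈ -0.029479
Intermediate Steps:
W = -47406/51161 ≈ -0.92660
1/(N(-132, V(5)) + W) = 1/((3596 - 33*(-132))/(-109 - 132) - 47406/51161) = 1/((3596 + 4356)/(-241) - 47406/51161) = 1/(-1/241*7952 - 47406/51161) = 1/(-7952/241 - 47406/51161) = 1/(-418257118/12329801) = -12329801/418257118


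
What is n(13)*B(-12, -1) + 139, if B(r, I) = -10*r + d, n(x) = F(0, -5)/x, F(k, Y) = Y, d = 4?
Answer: 1187/13 ≈ 91.308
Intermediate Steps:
n(x) = -5/x
B(r, I) = 4 - 10*r (B(r, I) = -10*r + 4 = 4 - 10*r)
n(13)*B(-12, -1) + 139 = (-5/13)*(4 - 10*(-12)) + 139 = (-5*1/13)*(4 + 120) + 139 = -5/13*124 + 139 = -620/13 + 139 = 1187/13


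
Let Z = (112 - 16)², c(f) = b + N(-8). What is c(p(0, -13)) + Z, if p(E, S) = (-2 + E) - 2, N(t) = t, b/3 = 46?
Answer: 9346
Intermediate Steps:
b = 138 (b = 3*46 = 138)
p(E, S) = -4 + E
c(f) = 130 (c(f) = 138 - 8 = 130)
Z = 9216 (Z = 96² = 9216)
c(p(0, -13)) + Z = 130 + 9216 = 9346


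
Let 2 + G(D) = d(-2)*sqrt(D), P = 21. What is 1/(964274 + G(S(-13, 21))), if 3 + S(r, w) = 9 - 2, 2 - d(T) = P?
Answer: 1/964234 ≈ 1.0371e-6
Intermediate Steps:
d(T) = -19 (d(T) = 2 - 1*21 = 2 - 21 = -19)
S(r, w) = 4 (S(r, w) = -3 + (9 - 2) = -3 + 7 = 4)
G(D) = -2 - 19*sqrt(D)
1/(964274 + G(S(-13, 21))) = 1/(964274 + (-2 - 19*sqrt(4))) = 1/(964274 + (-2 - 19*2)) = 1/(964274 + (-2 - 38)) = 1/(964274 - 40) = 1/964234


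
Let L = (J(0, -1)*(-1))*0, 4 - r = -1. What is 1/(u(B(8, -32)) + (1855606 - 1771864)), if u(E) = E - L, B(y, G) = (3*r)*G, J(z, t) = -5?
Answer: 1/83262 ≈ 1.2010e-5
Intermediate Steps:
r = 5 (r = 4 - 1*(-1) = 4 + 1 = 5)
B(y, G) = 15*G (B(y, G) = (3*5)*G = 15*G)
L = 0 (L = -5*(-1)*0 = 5*0 = 0)
u(E) = E (u(E) = E - 1*0 = E + 0 = E)
1/(u(B(8, -32)) + (1855606 - 1771864)) = 1/(15*(-32) + (1855606 - 1771864)) = 1/(-480 + 83742) = 1/83262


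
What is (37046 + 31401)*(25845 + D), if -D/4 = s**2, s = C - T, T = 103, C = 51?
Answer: 1028689963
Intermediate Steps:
s = -52 (s = 51 - 1*103 = 51 - 103 = -52)
D = -10816 (D = -4*(-52)**2 = -4*2704 = -10816)
(37046 + 31401)*(25845 + D) = (37046 + 31401)*(25845 - 10816) = 68447*15029 = 1028689963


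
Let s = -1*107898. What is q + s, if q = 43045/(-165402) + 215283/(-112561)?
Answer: -2008865404721767/18617814522 ≈ -1.0790e+5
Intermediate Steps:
q = -40453427011/18617814522 (q = 43045*(-1/165402) + 215283*(-1/112561) = -43045/165402 - 215283/112561 = -40453427011/18617814522 ≈ -2.1728)
s = -107898
q + s = -40453427011/18617814522 - 107898 = -2008865404721767/18617814522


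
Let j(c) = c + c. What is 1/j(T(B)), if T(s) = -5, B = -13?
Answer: -1/10 ≈ -0.10000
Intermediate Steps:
j(c) = 2*c
1/j(T(B)) = 1/(2*(-5)) = 1/(-10) = -1/10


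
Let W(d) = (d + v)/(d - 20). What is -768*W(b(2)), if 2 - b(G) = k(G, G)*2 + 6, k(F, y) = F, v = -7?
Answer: -2880/7 ≈ -411.43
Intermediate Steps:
b(G) = -4 - 2*G (b(G) = 2 - (G*2 + 6) = 2 - (2*G + 6) = 2 - (6 + 2*G) = 2 + (-6 - 2*G) = -4 - 2*G)
W(d) = (-7 + d)/(-20 + d) (W(d) = (d - 7)/(d - 20) = (-7 + d)/(-20 + d))
-768*W(b(2)) = -768*(-7 + (-4 - 2*2))/(-20 + (-4 - 2*2)) = -768*(-7 + (-4 - 4))/(-20 + (-4 - 4)) = -768*(-7 - 8)/(-20 - 8) = -768*(-15)/(-28) = -(-192)*(-15)/7 = -768*15/28 = -2880/7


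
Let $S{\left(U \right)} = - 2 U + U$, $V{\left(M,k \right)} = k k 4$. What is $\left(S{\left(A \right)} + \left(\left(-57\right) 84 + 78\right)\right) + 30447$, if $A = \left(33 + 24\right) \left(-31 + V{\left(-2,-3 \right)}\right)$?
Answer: $25452$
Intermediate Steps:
$V{\left(M,k \right)} = 4 k^{2}$ ($V{\left(M,k \right)} = k^{2} \cdot 4 = 4 k^{2}$)
$A = 285$ ($A = \left(33 + 24\right) \left(-31 + 4 \left(-3\right)^{2}\right) = 57 \left(-31 + 4 \cdot 9\right) = 57 \left(-31 + 36\right) = 57 \cdot 5 = 285$)
$S{\left(U \right)} = - U$
$\left(S{\left(A \right)} + \left(\left(-57\right) 84 + 78\right)\right) + 30447 = \left(\left(-1\right) 285 + \left(\left(-57\right) 84 + 78\right)\right) + 30447 = \left(-285 + \left(-4788 + 78\right)\right) + 30447 = \left(-285 - 4710\right) + 30447 = -4995 + 30447 = 25452$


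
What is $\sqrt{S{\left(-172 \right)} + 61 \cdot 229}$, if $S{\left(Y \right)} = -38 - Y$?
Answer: $3 \sqrt{1567} \approx 118.76$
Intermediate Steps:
$\sqrt{S{\left(-172 \right)} + 61 \cdot 229} = \sqrt{\left(-38 - -172\right) + 61 \cdot 229} = \sqrt{\left(-38 + 172\right) + 13969} = \sqrt{134 + 13969} = \sqrt{14103} = 3 \sqrt{1567}$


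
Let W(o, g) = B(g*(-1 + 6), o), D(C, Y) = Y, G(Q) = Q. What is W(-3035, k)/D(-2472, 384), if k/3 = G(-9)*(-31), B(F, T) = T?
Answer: -3035/384 ≈ -7.9036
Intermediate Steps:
k = 837 (k = 3*(-9*(-31)) = 3*279 = 837)
W(o, g) = o
W(-3035, k)/D(-2472, 384) = -3035/384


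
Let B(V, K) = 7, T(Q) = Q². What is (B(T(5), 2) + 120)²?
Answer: 16129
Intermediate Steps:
(B(T(5), 2) + 120)² = (7 + 120)² = 127² = 16129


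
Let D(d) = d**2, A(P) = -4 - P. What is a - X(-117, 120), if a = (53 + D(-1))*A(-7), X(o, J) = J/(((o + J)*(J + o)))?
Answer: 446/3 ≈ 148.67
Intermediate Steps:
X(o, J) = J/(J + o)**2 (X(o, J) = J/(((J + o)*(J + o))) = J/((J + o)**2) = J/(J + o)**2)
a = 162 (a = (53 + (-1)**2)*(-4 - 1*(-7)) = (53 + 1)*(-4 + 7) = 54*3 = 162)
a - X(-117, 120) = 162 - 120/(120 - 117)**2 = 162 - 120/3**2 = 162 - 120/9 = 162 - 1*40/3 = 162 - 40/3 = 446/3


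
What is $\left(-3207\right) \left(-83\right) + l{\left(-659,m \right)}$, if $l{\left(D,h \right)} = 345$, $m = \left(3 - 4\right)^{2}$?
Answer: $266526$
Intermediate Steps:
$m = 1$ ($m = \left(-1\right)^{2} = 1$)
$\left(-3207\right) \left(-83\right) + l{\left(-659,m \right)} = \left(-3207\right) \left(-83\right) + 345 = 266181 + 345 = 266526$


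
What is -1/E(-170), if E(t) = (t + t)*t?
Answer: -1/57800 ≈ -1.7301e-5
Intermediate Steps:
E(t) = 2*t² (E(t) = (2*t)*t = 2*t²)
-1/E(-170) = -1/(2*(-170)²) = -1/(2*28900) = -1/57800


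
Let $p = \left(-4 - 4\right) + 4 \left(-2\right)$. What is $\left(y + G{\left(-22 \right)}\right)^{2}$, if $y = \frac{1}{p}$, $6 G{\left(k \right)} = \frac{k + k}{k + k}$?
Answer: $\frac{25}{2304} \approx 0.010851$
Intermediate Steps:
$p = -16$ ($p = \left(-4 - 4\right) - 8 = -8 - 8 = -16$)
$G{\left(k \right)} = \frac{1}{6}$ ($G{\left(k \right)} = \frac{\left(k + k\right) \frac{1}{k + k}}{6} = \frac{2 k \frac{1}{2 k}}{6} = \frac{1}{6} \cdot 1 = \frac{1}{6}$)
$y = - \frac{1}{16}$ ($y = \frac{1}{-16} = - \frac{1}{16} \approx -0.0625$)
$\left(y + G{\left(-22 \right)}\right)^{2} = \left(- \frac{1}{16} + \frac{1}{6}\right)^{2} = \left(\frac{5}{48}\right)^{2} = \frac{25}{2304}$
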